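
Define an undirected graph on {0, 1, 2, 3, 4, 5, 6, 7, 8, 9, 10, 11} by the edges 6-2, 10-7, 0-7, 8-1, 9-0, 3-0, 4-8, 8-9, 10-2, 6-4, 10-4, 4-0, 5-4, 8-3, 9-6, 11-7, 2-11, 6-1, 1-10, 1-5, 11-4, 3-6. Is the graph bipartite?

Partition the vertices as {1, 2, 3, 4, 7, 9} vs {0, 5, 6, 8, 10, 11}. Each listed edge has one endpoint in each part, so the graph is bipartite.

Yes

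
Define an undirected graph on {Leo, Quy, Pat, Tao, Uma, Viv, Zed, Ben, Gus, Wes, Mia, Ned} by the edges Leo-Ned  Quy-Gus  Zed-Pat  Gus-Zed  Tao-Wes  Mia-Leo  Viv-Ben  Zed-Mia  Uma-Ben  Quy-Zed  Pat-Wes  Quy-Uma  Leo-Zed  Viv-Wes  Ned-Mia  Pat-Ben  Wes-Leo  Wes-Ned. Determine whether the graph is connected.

A breadth-first search from Leo visits Leo, Wes, Zed, Mia, Ned, Pat, Tao, Viv, Gus, Quy, Ben, Uma — all 12 vertices — so the graph is connected.

Yes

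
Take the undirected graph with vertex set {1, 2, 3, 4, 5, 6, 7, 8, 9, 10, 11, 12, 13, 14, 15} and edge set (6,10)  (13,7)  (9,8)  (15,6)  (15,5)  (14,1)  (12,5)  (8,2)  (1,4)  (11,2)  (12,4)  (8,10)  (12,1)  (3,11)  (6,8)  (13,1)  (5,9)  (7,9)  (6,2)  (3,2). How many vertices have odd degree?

4

Degrees: 1:4, 2:4, 3:2, 4:2, 5:3, 6:4, 7:2, 8:4, 9:3, 10:2, 11:2, 12:3, 13:2, 14:1, 15:2
Odd-degree vertices: 5, 9, 12, 14.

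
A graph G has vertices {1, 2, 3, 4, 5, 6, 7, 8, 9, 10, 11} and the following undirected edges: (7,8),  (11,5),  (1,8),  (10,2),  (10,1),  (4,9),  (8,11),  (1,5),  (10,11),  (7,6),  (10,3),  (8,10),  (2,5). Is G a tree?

No

The graph has 11 vertices and 13 edges.
It splits into 2 components, so it cannot be a tree.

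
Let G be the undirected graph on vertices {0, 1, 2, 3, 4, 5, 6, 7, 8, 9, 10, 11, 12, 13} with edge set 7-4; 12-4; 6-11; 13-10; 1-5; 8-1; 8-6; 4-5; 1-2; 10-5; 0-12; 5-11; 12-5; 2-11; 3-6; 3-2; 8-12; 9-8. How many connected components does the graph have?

1

Component: {0, 1, 2, 3, 4, 5, 6, 7, 8, 9, 10, 11, 12, 13}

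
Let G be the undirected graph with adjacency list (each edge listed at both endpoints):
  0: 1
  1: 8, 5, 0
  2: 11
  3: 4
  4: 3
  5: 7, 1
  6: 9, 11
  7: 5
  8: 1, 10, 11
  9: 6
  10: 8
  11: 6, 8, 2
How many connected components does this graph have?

Component: {3, 4}
Component: {0, 1, 2, 5, 6, 7, 8, 9, 10, 11}

2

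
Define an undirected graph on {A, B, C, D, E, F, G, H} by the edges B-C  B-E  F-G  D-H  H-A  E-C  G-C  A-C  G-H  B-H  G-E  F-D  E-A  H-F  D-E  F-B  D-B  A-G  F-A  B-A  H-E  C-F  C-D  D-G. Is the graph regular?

Degrees: A:6, B:6, C:6, D:6, E:6, F:6, G:6, H:6
Every vertex has degree 6, so the graph is 6-regular.

Yes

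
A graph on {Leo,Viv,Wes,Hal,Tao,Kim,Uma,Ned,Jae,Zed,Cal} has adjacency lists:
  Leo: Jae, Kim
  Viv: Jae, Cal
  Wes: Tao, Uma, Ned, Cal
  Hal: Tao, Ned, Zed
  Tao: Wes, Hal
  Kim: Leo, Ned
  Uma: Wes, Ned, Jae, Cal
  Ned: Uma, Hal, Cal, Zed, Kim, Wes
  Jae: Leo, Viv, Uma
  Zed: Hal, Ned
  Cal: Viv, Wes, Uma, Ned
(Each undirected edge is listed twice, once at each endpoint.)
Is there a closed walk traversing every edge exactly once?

Degrees: Leo:2, Viv:2, Wes:4, Hal:3, Tao:2, Kim:2, Uma:4, Ned:6, Jae:3, Zed:2, Cal:4
Vertices with odd degree: Hal, Jae. An Eulerian circuit requires all degrees even.

No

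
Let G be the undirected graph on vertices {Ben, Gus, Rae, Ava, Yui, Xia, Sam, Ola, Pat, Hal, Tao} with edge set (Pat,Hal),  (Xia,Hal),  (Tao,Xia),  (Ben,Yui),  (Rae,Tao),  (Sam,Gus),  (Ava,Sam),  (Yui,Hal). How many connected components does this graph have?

3

Component: {Ola}
Component: {Gus, Ava, Sam}
Component: {Ben, Rae, Yui, Xia, Pat, Hal, Tao}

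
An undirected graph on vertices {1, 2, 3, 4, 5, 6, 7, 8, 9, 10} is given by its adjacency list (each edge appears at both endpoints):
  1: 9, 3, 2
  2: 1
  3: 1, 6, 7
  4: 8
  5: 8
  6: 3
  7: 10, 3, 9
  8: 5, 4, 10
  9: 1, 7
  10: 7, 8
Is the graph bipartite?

Color {2, 3, 4, 5, 9, 10} black and {1, 6, 7, 8} white. No edge joins two same-colored vertices, so the graph is bipartite.

Yes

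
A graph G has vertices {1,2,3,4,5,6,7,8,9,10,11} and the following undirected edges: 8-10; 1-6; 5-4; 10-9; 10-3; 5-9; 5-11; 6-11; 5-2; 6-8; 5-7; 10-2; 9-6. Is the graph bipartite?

A valid 2-coloring puts {5, 6, 10} on one side and {1, 2, 3, 4, 7, 8, 9, 11} on the other; every edge crosses between the two sides.

Yes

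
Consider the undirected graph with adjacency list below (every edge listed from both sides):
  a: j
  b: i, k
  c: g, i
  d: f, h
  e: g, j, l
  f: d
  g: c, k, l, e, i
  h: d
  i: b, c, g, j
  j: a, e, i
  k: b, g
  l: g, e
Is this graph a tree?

No

The graph has 12 vertices and 14 edges.
It splits into 2 components, so it cannot be a tree.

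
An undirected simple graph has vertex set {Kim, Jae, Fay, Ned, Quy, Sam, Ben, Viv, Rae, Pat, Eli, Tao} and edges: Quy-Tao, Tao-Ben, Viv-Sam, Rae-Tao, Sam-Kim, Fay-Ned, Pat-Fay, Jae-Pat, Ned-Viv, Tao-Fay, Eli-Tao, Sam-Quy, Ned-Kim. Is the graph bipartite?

Yes

A valid 2-coloring puts {Ned, Sam, Pat, Tao} on one side and {Kim, Jae, Fay, Quy, Ben, Viv, Rae, Eli} on the other; every edge crosses between the two sides.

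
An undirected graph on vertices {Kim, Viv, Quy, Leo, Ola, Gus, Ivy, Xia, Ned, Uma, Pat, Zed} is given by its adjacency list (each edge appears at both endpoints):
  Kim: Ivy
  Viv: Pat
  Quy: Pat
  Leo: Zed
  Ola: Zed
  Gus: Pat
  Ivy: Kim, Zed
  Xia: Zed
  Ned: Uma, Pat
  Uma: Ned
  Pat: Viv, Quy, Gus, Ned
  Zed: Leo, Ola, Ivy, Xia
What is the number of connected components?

2

Component: {Kim, Leo, Ola, Ivy, Xia, Zed}
Component: {Viv, Quy, Gus, Ned, Uma, Pat}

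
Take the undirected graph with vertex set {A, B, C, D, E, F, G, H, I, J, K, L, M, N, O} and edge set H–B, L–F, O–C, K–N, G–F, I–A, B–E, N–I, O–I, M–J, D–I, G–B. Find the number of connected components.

Component: {J, M}
Component: {B, E, F, G, H, L}
Component: {A, C, D, I, K, N, O}

3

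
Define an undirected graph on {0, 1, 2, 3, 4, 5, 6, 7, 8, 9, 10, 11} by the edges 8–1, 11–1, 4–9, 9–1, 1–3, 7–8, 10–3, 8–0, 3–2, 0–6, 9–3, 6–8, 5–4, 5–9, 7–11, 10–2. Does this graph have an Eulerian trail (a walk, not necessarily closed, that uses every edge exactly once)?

Yes

Degrees: 0:2, 1:4, 2:2, 3:4, 4:2, 5:2, 6:2, 7:2, 8:4, 9:4, 10:2, 11:2
Odd-degree vertices: none (0 total).
The non-isolated vertices are connected and exactly 0 have odd degree, so an Eulerian trail exists.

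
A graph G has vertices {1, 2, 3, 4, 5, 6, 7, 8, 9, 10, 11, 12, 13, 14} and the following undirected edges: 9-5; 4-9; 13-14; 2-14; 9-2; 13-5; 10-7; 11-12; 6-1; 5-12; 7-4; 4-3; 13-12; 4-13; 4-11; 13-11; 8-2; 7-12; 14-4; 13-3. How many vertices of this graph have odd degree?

10

Degrees: 1:1, 2:3, 3:2, 4:6, 5:3, 6:1, 7:3, 8:1, 9:3, 10:1, 11:3, 12:4, 13:6, 14:3
Odd-degree vertices: 1, 2, 5, 6, 7, 8, 9, 10, 11, 14.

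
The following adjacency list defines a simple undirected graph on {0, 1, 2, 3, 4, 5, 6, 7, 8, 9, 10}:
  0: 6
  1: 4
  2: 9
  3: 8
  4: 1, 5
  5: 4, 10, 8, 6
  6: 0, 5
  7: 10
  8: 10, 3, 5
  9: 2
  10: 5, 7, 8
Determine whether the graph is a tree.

No

|V| = 11, |E| = 10.
It is not connected, so it is not a tree.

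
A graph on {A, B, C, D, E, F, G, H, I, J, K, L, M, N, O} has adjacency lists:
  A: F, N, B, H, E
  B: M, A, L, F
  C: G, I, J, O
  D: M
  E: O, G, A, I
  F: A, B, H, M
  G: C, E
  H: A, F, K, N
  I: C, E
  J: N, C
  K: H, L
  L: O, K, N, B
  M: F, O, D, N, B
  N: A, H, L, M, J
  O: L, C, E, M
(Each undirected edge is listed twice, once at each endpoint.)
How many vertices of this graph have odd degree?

Degrees: A:5, B:4, C:4, D:1, E:4, F:4, G:2, H:4, I:2, J:2, K:2, L:4, M:5, N:5, O:4
Odd-degree vertices: A, D, M, N.

4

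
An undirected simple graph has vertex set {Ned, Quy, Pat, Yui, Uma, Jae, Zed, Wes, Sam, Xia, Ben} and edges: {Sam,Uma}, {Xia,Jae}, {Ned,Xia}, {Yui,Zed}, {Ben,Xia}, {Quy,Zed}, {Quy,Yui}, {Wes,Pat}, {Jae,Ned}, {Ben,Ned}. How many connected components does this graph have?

Component: {Pat, Wes}
Component: {Uma, Sam}
Component: {Quy, Yui, Zed}
Component: {Ned, Jae, Xia, Ben}

4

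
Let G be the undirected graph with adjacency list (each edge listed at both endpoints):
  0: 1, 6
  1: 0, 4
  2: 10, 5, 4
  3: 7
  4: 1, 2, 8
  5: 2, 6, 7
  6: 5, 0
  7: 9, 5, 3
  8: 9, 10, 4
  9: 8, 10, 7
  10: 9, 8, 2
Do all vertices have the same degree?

Degrees: 0:2, 1:2, 2:3, 3:1, 4:3, 5:3, 6:2, 7:3, 8:3, 9:3, 10:3
Vertex 3 has degree 1 while 2 has degree 3, so the graph is not regular.

No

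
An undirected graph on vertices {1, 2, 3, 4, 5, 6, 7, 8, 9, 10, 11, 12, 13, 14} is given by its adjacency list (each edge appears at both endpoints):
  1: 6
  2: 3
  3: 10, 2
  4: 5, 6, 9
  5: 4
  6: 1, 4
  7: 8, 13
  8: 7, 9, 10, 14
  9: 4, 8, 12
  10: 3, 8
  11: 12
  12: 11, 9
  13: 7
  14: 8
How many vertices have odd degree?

8

Degrees: 1:1, 2:1, 3:2, 4:3, 5:1, 6:2, 7:2, 8:4, 9:3, 10:2, 11:1, 12:2, 13:1, 14:1
Odd-degree vertices: 1, 2, 4, 5, 9, 11, 13, 14.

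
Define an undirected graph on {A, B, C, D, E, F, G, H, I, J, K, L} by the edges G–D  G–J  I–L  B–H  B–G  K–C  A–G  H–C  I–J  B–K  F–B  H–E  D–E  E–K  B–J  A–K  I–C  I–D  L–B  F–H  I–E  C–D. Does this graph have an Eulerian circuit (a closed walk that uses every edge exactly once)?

Degrees: A:2, B:6, C:4, D:4, E:4, F:2, G:4, H:4, I:5, J:3, K:4, L:2
Vertices with odd degree: I, J. An Eulerian circuit requires all degrees even.

No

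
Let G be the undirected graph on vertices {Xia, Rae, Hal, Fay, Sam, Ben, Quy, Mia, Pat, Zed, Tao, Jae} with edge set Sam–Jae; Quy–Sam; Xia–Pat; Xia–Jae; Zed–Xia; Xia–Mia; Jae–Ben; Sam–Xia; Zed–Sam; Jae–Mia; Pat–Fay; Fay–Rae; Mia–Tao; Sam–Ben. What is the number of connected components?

Component: {Hal}
Component: {Xia, Rae, Fay, Sam, Ben, Quy, Mia, Pat, Zed, Tao, Jae}

2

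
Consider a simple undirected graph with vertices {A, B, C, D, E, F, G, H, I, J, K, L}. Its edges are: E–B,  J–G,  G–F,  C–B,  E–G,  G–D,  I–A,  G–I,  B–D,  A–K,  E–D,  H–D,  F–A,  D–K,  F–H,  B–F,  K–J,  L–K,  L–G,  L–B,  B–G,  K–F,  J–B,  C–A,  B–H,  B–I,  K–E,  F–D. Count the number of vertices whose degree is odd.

6

Degrees: A:4, B:9, C:2, D:6, E:4, F:6, G:7, H:3, I:3, J:3, K:6, L:3
Odd-degree vertices: B, G, H, I, J, L.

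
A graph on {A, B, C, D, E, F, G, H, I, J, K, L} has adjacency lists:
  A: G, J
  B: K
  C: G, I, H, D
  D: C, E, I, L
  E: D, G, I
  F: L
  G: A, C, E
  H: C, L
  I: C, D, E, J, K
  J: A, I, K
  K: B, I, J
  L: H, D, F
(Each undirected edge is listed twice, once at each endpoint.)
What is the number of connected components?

Component: {A, B, C, D, E, F, G, H, I, J, K, L}

1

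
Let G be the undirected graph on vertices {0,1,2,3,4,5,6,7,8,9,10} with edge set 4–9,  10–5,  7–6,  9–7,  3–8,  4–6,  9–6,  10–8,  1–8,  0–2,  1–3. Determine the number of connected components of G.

3

Component: {0, 2}
Component: {4, 6, 7, 9}
Component: {1, 3, 5, 8, 10}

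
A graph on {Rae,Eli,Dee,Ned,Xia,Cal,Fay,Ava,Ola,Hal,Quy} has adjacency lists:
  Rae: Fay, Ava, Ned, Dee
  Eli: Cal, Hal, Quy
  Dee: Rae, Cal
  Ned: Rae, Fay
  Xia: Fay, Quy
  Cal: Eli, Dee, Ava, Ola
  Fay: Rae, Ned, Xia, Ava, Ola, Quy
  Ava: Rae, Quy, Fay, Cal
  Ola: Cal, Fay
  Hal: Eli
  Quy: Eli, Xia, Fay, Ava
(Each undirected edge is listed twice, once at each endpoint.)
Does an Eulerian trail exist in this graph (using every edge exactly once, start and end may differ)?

Degrees: Rae:4, Eli:3, Dee:2, Ned:2, Xia:2, Cal:4, Fay:6, Ava:4, Ola:2, Hal:1, Quy:4
Odd-degree vertices: Eli, Hal (2 total).
The non-isolated vertices are connected and exactly 2 have odd degree, so an Eulerian trail exists (from Eli to Hal).

Yes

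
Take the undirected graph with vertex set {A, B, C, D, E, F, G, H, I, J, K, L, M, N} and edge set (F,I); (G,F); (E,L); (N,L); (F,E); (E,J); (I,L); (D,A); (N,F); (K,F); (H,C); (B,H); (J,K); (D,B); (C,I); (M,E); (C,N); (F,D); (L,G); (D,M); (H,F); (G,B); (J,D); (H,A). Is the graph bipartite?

Color {D, E, G, H, I, K, N} black and {A, B, C, F, J, L, M} white. No edge joins two same-colored vertices, so the graph is bipartite.

Yes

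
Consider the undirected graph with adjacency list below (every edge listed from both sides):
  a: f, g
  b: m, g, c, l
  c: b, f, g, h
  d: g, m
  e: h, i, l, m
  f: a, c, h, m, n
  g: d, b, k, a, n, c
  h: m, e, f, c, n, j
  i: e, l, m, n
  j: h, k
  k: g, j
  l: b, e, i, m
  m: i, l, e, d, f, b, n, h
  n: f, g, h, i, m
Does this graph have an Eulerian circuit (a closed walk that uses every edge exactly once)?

Degrees: a:2, b:4, c:4, d:2, e:4, f:5, g:6, h:6, i:4, j:2, k:2, l:4, m:8, n:5
f, n have odd degree; an Eulerian circuit needs every degree to be even, so none exists.

No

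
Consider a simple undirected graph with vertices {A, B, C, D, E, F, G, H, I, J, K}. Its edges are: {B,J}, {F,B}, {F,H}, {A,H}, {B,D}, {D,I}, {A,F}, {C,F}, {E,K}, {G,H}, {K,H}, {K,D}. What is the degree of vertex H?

Neighbors of H: A, F, G, K.

4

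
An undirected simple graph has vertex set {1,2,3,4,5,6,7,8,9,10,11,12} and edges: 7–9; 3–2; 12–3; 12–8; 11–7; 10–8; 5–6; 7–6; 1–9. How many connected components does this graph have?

Component: {4}
Component: {2, 3, 8, 10, 12}
Component: {1, 5, 6, 7, 9, 11}

3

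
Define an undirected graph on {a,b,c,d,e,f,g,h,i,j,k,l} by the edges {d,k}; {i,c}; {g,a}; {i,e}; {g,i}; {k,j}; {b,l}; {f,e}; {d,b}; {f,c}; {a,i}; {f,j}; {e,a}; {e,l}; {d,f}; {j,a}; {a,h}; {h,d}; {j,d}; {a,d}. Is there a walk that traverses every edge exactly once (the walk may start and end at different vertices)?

Degrees: a:6, b:2, c:2, d:6, e:4, f:4, g:2, h:2, i:4, j:4, k:2, l:2
Odd-degree vertices: none (0 total).
With 0 odd-degree vertices and all edges in one connected piece, an Eulerian trail exists.

Yes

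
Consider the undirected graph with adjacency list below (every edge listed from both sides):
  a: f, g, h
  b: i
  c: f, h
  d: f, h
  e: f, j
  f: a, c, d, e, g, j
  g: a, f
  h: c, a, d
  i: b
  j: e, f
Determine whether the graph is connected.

No

Component: {b, i}
Component: {a, c, d, e, f, g, h, j}
There are 2 separate components, so the graph is not connected.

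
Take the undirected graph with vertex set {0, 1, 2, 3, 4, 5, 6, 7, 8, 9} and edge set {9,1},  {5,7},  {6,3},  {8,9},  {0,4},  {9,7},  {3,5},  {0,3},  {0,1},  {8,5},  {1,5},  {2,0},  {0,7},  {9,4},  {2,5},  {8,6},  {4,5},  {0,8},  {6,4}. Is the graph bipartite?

Partition the vertices as {1, 2, 3, 4, 7, 8} vs {0, 5, 6, 9}. Each listed edge has one endpoint in each part, so the graph is bipartite.

Yes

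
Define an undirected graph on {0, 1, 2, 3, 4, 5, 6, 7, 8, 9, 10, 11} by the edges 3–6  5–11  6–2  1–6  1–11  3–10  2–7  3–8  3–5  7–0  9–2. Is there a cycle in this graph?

The graph has 12 vertices, 11 edges, and 2 connected components.
One cycle is 6-3-5-11-1-6.

Yes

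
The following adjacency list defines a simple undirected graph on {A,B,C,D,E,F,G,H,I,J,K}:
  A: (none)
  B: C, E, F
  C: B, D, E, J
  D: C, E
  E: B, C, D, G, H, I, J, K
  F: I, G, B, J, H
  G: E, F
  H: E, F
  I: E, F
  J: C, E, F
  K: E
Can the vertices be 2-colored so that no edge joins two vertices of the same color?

The cycle D-C-E-D has length 3, which is odd, so the graph is not bipartite.

No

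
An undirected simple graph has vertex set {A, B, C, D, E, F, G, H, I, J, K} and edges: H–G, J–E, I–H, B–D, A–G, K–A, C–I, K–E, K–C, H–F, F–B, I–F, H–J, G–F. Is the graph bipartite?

F-H-G-F is an odd cycle (length 3), and a bipartite graph can contain only even cycles.

No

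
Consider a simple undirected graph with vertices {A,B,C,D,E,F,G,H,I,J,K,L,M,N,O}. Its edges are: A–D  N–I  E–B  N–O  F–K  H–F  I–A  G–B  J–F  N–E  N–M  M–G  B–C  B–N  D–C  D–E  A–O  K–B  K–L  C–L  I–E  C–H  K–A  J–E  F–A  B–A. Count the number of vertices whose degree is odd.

Degrees: A:6, B:6, C:4, D:3, E:5, F:4, G:2, H:2, I:3, J:2, K:4, L:2, M:2, N:5, O:2
Odd-degree vertices: D, E, I, N.

4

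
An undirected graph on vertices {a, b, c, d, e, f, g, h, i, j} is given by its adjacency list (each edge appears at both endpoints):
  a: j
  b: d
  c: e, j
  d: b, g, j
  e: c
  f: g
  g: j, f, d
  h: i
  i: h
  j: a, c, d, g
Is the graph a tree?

No

The graph has 10 vertices and 9 edges.
It is not connected, so it is not a tree.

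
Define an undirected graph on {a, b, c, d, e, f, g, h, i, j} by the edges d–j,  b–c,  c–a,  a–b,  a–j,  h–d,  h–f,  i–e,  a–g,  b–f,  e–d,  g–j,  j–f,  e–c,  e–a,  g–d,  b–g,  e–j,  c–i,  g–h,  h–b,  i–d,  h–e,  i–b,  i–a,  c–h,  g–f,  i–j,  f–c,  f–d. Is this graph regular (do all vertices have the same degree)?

Yes

Degrees: a:6, b:6, c:6, d:6, e:6, f:6, g:6, h:6, i:6, j:6
Every vertex has degree 6, so the graph is 6-regular.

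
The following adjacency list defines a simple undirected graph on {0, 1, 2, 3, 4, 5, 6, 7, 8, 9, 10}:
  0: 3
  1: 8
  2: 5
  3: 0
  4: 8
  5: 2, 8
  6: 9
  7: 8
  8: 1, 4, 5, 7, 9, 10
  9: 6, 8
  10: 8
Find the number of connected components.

2

Component: {0, 3}
Component: {1, 2, 4, 5, 6, 7, 8, 9, 10}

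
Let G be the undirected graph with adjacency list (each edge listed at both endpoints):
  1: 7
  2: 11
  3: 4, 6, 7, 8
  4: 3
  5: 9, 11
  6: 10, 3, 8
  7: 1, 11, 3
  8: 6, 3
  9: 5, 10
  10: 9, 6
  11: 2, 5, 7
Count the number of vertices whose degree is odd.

6

Degrees: 1:1, 2:1, 3:4, 4:1, 5:2, 6:3, 7:3, 8:2, 9:2, 10:2, 11:3
Odd-degree vertices: 1, 2, 4, 6, 7, 11.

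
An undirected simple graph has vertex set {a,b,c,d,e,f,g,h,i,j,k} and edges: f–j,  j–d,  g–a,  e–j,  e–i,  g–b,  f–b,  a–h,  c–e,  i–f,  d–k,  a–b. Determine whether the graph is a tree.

The graph has 11 vertices and 12 edges.
Connected but with 12 > 10 edges, so it has a cycle and is not a tree.

No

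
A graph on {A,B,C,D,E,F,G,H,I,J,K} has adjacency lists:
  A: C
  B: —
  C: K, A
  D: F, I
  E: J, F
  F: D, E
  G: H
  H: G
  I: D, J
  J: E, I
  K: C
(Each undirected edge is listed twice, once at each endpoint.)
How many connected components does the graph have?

4

Component: {B}
Component: {G, H}
Component: {A, C, K}
Component: {D, E, F, I, J}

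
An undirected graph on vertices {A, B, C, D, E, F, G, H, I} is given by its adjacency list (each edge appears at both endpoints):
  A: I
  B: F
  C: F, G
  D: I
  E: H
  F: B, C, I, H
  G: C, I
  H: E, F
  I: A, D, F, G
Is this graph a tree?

No

|V| = 9, |E| = 9.
Connected but with 9 > 8 edges, so it has a cycle and is not a tree.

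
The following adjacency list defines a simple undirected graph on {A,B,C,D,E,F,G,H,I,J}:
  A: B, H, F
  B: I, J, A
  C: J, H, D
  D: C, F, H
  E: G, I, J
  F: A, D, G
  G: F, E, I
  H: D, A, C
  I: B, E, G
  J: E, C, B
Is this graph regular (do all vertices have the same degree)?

Yes

Degrees: A:3, B:3, C:3, D:3, E:3, F:3, G:3, H:3, I:3, J:3
Every vertex has degree 3, so the graph is 3-regular.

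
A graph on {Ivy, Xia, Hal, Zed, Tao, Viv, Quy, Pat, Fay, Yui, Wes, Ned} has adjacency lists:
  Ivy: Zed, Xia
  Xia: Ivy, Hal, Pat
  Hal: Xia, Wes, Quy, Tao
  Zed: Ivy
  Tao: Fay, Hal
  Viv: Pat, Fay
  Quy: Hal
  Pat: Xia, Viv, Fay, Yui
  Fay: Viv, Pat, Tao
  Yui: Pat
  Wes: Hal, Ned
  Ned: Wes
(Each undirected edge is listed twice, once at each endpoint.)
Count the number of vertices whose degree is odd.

6

Degrees: Ivy:2, Xia:3, Hal:4, Zed:1, Tao:2, Viv:2, Quy:1, Pat:4, Fay:3, Yui:1, Wes:2, Ned:1
Odd-degree vertices: Xia, Zed, Quy, Fay, Yui, Ned.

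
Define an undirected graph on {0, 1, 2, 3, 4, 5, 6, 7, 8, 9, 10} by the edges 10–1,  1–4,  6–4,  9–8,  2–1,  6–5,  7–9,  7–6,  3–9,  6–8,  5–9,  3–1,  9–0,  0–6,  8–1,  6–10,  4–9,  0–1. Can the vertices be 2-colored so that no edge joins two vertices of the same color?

A valid 2-coloring puts {1, 6, 9} on one side and {0, 2, 3, 4, 5, 7, 8, 10} on the other; every edge crosses between the two sides.

Yes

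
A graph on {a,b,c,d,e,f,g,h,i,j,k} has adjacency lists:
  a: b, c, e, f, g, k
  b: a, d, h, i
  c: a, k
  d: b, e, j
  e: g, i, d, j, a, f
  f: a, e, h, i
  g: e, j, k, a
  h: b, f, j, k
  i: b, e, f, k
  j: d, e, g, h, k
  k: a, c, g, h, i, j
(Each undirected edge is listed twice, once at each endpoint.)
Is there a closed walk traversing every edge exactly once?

Degrees: a:6, b:4, c:2, d:3, e:6, f:4, g:4, h:4, i:4, j:5, k:6
d, j have odd degree; an Eulerian circuit needs every degree to be even, so none exists.

No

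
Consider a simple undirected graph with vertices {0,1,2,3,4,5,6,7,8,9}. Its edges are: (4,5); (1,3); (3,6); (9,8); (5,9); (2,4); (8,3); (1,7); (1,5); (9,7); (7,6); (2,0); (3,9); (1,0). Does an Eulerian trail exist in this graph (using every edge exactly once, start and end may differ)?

Yes

Degrees: 0:2, 1:4, 2:2, 3:4, 4:2, 5:3, 6:2, 7:3, 8:2, 9:4
Odd-degree vertices: 5, 7 (2 total).
The non-isolated vertices are connected and exactly 2 have odd degree, so an Eulerian trail exists (from 5 to 7).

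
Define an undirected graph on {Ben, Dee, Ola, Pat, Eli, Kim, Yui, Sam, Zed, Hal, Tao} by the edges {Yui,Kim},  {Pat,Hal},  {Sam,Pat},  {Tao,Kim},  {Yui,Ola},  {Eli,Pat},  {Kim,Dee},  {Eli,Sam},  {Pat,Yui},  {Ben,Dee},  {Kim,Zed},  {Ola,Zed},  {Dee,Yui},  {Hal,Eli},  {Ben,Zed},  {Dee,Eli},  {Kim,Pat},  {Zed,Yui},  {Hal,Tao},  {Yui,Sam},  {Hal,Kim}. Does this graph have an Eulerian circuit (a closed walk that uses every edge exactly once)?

Degrees: Ben:2, Dee:4, Ola:2, Pat:5, Eli:4, Kim:6, Yui:6, Sam:3, Zed:4, Hal:4, Tao:2
Pat, Sam have odd degree; an Eulerian circuit needs every degree to be even, so none exists.

No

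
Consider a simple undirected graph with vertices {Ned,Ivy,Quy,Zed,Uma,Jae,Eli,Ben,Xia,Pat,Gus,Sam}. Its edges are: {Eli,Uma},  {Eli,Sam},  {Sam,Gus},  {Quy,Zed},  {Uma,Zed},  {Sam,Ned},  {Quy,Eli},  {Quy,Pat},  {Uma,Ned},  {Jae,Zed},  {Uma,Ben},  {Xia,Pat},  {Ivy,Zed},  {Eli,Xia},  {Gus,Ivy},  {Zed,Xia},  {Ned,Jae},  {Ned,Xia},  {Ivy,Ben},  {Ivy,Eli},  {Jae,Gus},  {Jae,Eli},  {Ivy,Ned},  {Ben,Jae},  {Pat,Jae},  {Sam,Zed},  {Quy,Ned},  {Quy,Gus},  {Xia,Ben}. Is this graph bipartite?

Yes

A valid 2-coloring puts {Ivy, Quy, Uma, Jae, Xia, Sam} on one side and {Ned, Zed, Eli, Ben, Pat, Gus} on the other; every edge crosses between the two sides.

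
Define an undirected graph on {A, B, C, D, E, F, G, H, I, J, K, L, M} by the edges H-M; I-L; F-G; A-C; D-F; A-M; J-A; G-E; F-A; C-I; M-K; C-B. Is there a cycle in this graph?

No

|V| = 13, |E| = 12, number of components = 1.
A forest on 13 vertices with 1 component has exactly 12 edges, which matches — so no cycle.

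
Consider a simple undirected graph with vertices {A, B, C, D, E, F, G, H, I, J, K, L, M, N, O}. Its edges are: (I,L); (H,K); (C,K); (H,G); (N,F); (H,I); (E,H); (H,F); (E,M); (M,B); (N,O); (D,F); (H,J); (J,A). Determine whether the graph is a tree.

Yes

|V| = 15, |E| = 14.
It is connected with exactly 14 edges, hence acyclic — it is a tree.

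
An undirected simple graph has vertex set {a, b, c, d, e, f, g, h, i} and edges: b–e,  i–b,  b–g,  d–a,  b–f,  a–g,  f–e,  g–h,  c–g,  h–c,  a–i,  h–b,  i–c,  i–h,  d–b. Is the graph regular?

Degrees: a:3, b:6, c:3, d:2, e:2, f:2, g:4, h:4, i:4
Degrees are not all equal (e.g. deg(d)=2 but deg(b)=6); not regular.

No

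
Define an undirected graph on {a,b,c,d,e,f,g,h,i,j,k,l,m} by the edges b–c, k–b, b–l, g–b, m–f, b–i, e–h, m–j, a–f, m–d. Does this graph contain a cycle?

The graph has 13 vertices, 10 edges, and 3 connected components.
Since 10 = 13 - 3, the graph is a forest and contains no cycle.

No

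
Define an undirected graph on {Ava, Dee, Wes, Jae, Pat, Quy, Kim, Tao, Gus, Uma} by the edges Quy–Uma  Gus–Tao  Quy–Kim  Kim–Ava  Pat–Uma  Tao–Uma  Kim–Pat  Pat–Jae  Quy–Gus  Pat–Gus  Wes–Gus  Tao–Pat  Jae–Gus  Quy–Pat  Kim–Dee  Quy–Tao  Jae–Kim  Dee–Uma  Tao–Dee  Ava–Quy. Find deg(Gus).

Neighbors of Gus: Wes, Jae, Pat, Quy, Tao.

5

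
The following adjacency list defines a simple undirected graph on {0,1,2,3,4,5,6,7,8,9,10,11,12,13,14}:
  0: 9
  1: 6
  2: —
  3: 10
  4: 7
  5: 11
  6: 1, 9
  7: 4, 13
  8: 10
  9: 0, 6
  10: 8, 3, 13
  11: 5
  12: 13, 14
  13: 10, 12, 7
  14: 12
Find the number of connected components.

Component: {2}
Component: {5, 11}
Component: {0, 1, 6, 9}
Component: {3, 4, 7, 8, 10, 12, 13, 14}

4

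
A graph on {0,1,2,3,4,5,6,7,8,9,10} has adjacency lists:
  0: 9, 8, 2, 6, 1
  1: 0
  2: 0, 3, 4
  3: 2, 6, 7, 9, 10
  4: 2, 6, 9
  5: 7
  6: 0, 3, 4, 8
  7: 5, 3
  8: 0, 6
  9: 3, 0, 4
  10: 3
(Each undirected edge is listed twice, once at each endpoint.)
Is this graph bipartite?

No

6-8-0-6 is an odd cycle (length 3), and a bipartite graph can contain only even cycles.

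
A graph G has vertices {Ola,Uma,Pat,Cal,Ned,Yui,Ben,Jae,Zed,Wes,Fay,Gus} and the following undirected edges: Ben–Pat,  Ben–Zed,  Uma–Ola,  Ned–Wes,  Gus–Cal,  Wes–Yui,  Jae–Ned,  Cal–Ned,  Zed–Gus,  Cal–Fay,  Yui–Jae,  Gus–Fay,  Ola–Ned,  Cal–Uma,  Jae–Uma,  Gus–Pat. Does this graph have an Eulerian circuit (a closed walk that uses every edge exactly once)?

Degrees: Ola:2, Uma:3, Pat:2, Cal:4, Ned:4, Yui:2, Ben:2, Jae:3, Zed:2, Wes:2, Fay:2, Gus:4
Uma, Jae have odd degree; an Eulerian circuit needs every degree to be even, so none exists.

No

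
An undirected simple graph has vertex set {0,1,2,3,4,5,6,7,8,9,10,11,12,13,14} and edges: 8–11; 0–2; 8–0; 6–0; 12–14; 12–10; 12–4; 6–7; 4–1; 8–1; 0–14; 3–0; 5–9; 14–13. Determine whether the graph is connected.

No

Component: {5, 9}
Component: {0, 1, 2, 3, 4, 6, 7, 8, 10, 11, 12, 13, 14}
There are 2 separate components, so the graph is not connected.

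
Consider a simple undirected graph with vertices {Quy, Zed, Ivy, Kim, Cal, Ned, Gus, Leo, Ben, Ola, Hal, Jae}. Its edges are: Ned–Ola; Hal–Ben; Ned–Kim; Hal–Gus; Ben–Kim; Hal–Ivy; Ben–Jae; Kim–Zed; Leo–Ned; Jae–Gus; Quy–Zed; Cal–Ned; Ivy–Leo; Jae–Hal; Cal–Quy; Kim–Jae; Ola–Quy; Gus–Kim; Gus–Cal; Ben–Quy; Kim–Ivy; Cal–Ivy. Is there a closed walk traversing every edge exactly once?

Degrees: Quy:4, Zed:2, Ivy:4, Kim:6, Cal:4, Ned:4, Gus:4, Leo:2, Ben:4, Ola:2, Hal:4, Jae:4
Every vertex has even degree and the edges form a single connected piece, so an Eulerian circuit exists.

Yes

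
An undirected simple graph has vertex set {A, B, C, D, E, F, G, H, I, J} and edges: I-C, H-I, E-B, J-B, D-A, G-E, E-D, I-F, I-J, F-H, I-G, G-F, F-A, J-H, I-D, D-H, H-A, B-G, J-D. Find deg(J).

4

Neighbors of J: B, D, H, I.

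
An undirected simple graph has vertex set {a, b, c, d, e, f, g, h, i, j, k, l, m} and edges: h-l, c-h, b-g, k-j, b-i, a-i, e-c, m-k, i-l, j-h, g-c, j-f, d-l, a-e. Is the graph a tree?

No

|V| = 13, |E| = 14.
A tree on 13 vertices has exactly 12 edges; this graph has 14, so it contains a cycle and is not a tree.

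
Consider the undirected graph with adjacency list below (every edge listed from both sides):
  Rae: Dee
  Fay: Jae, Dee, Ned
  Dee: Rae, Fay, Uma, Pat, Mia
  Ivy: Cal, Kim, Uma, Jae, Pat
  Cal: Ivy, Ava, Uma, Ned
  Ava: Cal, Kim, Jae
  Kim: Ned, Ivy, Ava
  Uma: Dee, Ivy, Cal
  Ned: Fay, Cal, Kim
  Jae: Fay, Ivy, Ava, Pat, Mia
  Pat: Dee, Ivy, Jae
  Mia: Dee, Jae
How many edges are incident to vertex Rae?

1

Neighbors of Rae: Dee.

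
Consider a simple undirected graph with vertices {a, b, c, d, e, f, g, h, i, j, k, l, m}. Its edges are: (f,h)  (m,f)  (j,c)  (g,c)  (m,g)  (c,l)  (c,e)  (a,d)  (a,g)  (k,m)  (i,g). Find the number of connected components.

2

Component: {b}
Component: {a, c, d, e, f, g, h, i, j, k, l, m}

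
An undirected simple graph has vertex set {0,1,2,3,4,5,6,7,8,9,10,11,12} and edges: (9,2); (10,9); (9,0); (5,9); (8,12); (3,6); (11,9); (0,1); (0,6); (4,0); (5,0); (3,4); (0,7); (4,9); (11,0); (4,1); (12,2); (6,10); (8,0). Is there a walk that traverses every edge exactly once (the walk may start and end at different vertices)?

Yes

Degrees: 0:8, 1:2, 2:2, 3:2, 4:4, 5:2, 6:3, 7:1, 8:2, 9:6, 10:2, 11:2, 12:2
Odd-degree vertices: 6, 7 (2 total).
With 2 odd-degree vertices and all edges in one connected piece, an Eulerian trail exists (from 6 to 7).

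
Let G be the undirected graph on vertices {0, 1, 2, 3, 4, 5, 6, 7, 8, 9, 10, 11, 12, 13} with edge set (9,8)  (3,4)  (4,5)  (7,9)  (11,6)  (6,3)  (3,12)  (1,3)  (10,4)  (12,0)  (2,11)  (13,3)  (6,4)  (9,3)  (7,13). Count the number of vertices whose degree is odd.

Degrees: 0:1, 1:1, 2:1, 3:6, 4:4, 5:1, 6:3, 7:2, 8:1, 9:3, 10:1, 11:2, 12:2, 13:2
Odd-degree vertices: 0, 1, 2, 5, 6, 8, 9, 10.

8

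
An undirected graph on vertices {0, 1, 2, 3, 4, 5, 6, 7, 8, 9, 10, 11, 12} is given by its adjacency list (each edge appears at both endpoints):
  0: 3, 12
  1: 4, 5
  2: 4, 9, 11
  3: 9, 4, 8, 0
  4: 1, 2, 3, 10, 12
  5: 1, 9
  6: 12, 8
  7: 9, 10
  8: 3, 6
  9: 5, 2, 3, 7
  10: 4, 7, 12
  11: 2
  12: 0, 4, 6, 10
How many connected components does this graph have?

Component: {0, 1, 2, 3, 4, 5, 6, 7, 8, 9, 10, 11, 12}

1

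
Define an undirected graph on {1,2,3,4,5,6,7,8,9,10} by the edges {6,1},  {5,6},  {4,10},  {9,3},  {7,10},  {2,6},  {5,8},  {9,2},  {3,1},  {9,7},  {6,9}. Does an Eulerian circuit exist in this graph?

No

Degrees: 1:2, 2:2, 3:2, 4:1, 5:2, 6:4, 7:2, 8:1, 9:4, 10:2
Vertices with odd degree: 4, 8. An Eulerian circuit requires all degrees even.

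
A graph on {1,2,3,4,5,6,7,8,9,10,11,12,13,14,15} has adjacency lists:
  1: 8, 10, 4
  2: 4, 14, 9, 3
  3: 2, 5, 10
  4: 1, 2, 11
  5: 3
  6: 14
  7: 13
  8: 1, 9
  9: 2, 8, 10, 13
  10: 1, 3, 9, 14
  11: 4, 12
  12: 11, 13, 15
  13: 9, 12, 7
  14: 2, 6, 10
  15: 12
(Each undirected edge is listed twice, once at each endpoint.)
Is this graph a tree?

The graph has 15 vertices and 19 edges.
A tree on 15 vertices has exactly 14 edges; this graph has 19, so it contains a cycle and is not a tree.

No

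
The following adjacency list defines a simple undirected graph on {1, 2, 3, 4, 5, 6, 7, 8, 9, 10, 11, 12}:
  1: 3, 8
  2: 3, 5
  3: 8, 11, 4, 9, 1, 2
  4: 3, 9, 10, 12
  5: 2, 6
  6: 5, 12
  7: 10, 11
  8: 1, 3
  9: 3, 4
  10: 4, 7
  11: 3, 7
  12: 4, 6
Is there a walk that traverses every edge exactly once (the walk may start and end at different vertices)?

Degrees: 1:2, 2:2, 3:6, 4:4, 5:2, 6:2, 7:2, 8:2, 9:2, 10:2, 11:2, 12:2
Odd-degree vertices: none (0 total).
With 0 odd-degree vertices and all edges in one connected piece, an Eulerian trail exists.

Yes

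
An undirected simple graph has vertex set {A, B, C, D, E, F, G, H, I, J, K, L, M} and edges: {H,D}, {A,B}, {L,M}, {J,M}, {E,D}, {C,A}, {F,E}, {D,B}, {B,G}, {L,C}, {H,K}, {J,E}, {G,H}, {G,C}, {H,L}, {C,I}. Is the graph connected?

Yes

Starting from A and exploring outward reaches every vertex (A, C, B, G, I, L, D, H, M, E, K, J, F); the graph is connected.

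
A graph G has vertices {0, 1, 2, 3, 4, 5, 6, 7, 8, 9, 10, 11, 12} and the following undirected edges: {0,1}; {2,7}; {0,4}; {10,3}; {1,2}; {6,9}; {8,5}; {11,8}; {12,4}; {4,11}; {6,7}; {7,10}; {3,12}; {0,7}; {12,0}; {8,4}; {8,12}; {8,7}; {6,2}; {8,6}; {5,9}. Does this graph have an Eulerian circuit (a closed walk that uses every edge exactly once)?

Degrees: 0:4, 1:2, 2:3, 3:2, 4:4, 5:2, 6:4, 7:5, 8:6, 9:2, 10:2, 11:2, 12:4
Vertices with odd degree: 2, 7. An Eulerian circuit requires all degrees even.

No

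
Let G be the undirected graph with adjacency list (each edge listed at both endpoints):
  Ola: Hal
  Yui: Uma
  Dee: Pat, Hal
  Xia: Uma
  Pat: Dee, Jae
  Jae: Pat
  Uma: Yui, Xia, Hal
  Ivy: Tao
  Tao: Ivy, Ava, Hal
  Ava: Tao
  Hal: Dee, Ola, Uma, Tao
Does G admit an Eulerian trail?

No

Degrees: Ola:1, Yui:1, Dee:2, Xia:1, Pat:2, Jae:1, Uma:3, Ivy:1, Tao:3, Ava:1, Hal:4
Odd-degree vertices: Ola, Yui, Xia, Jae, Uma, Ivy, Tao, Ava (8 total).
With 8 odd-degree vertices (more than two), no single trail can use every edge.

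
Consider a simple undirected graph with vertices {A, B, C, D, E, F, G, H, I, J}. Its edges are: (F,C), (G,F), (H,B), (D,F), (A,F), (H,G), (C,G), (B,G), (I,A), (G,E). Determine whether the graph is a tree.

The graph has 10 vertices and 10 edges.
It is not connected, so it is not a tree.

No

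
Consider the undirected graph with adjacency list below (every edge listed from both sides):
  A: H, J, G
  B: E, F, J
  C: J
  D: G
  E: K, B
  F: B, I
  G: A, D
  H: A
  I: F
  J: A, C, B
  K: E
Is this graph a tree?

Yes

|V| = 11, |E| = 10.
Connected and |E| = |V| - 1, which characterizes a tree.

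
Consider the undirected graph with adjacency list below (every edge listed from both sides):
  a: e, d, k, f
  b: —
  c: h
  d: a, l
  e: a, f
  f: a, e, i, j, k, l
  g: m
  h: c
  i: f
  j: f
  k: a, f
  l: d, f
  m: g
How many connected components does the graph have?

Component: {b}
Component: {c, h}
Component: {g, m}
Component: {a, d, e, f, i, j, k, l}

4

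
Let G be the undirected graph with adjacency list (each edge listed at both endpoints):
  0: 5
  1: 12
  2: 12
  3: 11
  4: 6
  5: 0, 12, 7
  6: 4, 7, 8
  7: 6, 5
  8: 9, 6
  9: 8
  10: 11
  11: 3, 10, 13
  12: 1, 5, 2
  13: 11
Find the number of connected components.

Component: {3, 10, 11, 13}
Component: {0, 1, 2, 4, 5, 6, 7, 8, 9, 12}

2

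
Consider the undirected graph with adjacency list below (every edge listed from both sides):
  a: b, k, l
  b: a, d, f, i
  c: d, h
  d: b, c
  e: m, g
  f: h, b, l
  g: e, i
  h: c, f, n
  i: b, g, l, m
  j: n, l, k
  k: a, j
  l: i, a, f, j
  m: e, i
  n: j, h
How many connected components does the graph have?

1

Component: {a, b, c, d, e, f, g, h, i, j, k, l, m, n}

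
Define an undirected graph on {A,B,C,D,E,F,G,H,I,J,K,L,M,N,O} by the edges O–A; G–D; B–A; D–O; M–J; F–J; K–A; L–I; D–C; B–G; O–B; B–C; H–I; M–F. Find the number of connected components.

5

Component: {E}
Component: {N}
Component: {F, J, M}
Component: {H, I, L}
Component: {A, B, C, D, G, K, O}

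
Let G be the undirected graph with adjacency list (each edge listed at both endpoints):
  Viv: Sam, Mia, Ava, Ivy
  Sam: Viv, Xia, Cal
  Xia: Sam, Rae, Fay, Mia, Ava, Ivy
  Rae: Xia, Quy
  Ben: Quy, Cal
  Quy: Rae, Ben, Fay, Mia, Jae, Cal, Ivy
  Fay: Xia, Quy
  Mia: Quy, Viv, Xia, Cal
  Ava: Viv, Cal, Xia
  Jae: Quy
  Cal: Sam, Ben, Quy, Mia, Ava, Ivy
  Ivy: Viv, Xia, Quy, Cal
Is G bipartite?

Cal-Quy-Ivy-Cal is an odd cycle (length 3), and a bipartite graph can contain only even cycles.

No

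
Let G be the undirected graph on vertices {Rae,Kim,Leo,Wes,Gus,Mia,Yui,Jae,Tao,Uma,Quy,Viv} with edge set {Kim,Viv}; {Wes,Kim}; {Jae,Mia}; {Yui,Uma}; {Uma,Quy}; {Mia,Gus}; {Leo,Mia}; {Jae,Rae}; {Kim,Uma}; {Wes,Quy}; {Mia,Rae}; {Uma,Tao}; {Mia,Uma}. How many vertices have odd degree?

Degrees: Rae:2, Kim:3, Leo:1, Wes:2, Gus:1, Mia:5, Yui:1, Jae:2, Tao:1, Uma:5, Quy:2, Viv:1
Odd-degree vertices: Kim, Leo, Gus, Mia, Yui, Tao, Uma, Viv.

8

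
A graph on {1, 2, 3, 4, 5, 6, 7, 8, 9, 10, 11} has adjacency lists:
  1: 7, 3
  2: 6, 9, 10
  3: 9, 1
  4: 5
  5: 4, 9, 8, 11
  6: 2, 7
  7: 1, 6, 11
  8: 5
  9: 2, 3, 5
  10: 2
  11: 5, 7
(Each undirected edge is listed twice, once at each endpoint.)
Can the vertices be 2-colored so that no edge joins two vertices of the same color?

Yes

A valid 2-coloring puts {2, 3, 5, 7} on one side and {1, 4, 6, 8, 9, 10, 11} on the other; every edge crosses between the two sides.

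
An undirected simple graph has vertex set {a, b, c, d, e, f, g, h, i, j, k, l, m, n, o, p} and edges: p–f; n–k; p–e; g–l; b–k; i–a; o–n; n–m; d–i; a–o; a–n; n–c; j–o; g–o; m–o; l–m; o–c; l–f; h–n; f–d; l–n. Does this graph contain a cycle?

The graph has 16 vertices, 21 edges, and 1 connected component.
Since 21 > 16 - 1, a cycle must exist; for instance a-o-n-l-f-d-i-a.

Yes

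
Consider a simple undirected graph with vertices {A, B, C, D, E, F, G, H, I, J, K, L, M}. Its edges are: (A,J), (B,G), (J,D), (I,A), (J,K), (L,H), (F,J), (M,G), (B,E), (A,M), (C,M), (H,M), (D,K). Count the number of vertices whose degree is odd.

6

Degrees: A:3, B:2, C:1, D:2, E:1, F:1, G:2, H:2, I:1, J:4, K:2, L:1, M:4
Odd-degree vertices: A, C, E, F, I, L.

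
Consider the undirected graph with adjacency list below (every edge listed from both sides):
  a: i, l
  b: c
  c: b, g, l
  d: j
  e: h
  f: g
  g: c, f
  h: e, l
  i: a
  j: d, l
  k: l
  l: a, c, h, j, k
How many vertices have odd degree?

8

Degrees: a:2, b:1, c:3, d:1, e:1, f:1, g:2, h:2, i:1, j:2, k:1, l:5
Odd-degree vertices: b, c, d, e, f, i, k, l.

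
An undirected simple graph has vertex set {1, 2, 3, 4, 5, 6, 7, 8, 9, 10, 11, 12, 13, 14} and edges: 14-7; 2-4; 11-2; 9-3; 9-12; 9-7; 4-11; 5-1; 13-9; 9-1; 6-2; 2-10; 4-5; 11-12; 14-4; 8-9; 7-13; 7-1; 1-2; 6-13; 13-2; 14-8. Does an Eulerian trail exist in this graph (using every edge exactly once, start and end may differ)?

No

Degrees: 1:4, 2:6, 3:1, 4:4, 5:2, 6:2, 7:4, 8:2, 9:6, 10:1, 11:3, 12:2, 13:4, 14:3
Odd-degree vertices: 3, 10, 11, 14 (4 total).
An Eulerian trail requires 0 or 2 odd-degree vertices; here there are 4.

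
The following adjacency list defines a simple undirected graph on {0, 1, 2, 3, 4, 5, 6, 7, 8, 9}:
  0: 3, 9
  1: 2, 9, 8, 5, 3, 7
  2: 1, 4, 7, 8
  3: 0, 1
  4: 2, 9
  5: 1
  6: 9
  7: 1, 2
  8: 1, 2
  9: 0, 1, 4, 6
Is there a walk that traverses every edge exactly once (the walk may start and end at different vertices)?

Yes

Degrees: 0:2, 1:6, 2:4, 3:2, 4:2, 5:1, 6:1, 7:2, 8:2, 9:4
Odd-degree vertices: 5, 6 (2 total).
With 2 odd-degree vertices and all edges in one connected piece, an Eulerian trail exists (from 5 to 6).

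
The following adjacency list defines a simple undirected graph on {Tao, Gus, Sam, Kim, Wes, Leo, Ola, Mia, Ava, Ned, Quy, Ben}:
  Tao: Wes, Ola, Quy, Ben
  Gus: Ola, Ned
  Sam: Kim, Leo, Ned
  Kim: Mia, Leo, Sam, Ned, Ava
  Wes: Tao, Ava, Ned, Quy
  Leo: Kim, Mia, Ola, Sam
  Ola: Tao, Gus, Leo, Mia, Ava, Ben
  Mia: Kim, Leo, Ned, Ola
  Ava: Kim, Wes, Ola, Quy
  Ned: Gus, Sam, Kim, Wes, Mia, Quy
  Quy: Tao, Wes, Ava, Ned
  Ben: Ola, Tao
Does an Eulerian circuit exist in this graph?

Degrees: Tao:4, Gus:2, Sam:3, Kim:5, Wes:4, Leo:4, Ola:6, Mia:4, Ava:4, Ned:6, Quy:4, Ben:2
Vertices with odd degree: Sam, Kim. An Eulerian circuit requires all degrees even.

No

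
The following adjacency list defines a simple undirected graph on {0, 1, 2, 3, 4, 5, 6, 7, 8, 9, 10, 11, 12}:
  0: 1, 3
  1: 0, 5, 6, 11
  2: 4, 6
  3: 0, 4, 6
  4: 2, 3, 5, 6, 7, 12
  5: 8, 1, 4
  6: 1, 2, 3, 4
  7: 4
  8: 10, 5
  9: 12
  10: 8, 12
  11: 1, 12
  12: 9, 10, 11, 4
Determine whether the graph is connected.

A breadth-first search from 0 visits 0, 1, 3, 11, 5, 6, 4, 12, 8, 2, 7, 10, 9 — all 13 vertices — so the graph is connected.

Yes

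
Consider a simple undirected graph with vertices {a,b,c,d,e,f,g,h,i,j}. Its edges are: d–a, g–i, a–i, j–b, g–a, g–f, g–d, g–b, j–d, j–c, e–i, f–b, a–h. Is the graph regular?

No

Degrees: a:4, b:3, c:1, d:3, e:1, f:2, g:5, h:1, i:3, j:3
Vertex c has degree 1 while g has degree 5, so the graph is not regular.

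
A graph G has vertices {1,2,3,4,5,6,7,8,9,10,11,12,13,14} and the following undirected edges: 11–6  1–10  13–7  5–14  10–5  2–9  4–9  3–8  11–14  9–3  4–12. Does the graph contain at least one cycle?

The graph has 14 vertices, 11 edges, and 3 connected components.
Since 11 = 14 - 3, the graph is a forest and contains no cycle.

No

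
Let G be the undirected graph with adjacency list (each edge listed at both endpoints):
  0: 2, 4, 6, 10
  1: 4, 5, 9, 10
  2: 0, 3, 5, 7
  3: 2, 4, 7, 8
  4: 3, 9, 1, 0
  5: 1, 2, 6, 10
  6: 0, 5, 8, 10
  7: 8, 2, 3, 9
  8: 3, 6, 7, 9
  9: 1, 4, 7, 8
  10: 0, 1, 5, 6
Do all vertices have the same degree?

Degrees: 0:4, 1:4, 2:4, 3:4, 4:4, 5:4, 6:4, 7:4, 8:4, 9:4, 10:4
All degrees equal 4; the graph is regular.

Yes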